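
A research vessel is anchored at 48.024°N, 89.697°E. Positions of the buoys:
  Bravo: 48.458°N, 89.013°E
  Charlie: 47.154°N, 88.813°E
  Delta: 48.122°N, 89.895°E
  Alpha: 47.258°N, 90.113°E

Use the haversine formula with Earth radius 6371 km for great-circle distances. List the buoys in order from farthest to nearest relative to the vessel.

Distances from the vessel:
Charlie 47.154°N, 88.813°E: 117.3 km
Alpha 47.258°N, 90.113°E: 90.7 km
Bravo 48.458°N, 89.013°E: 70.0 km
Delta 48.122°N, 89.895°E: 18.3 km

Charlie, Alpha, Bravo, Delta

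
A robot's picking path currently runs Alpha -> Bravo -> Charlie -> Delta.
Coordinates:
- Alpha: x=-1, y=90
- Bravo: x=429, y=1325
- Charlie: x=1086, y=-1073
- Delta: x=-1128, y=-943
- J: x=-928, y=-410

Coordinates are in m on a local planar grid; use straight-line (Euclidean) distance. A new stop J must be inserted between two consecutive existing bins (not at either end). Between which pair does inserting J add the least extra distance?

between Charlie and Delta

Added distance for inserting J between each consecutive pair:
Alpha–Bravo: 1948.2 m
Bravo–Charlie: 1836.6 m
Charlie–Delta: 471.8 m
Smallest added distance is 471.8 m, inserting between Charlie and Delta.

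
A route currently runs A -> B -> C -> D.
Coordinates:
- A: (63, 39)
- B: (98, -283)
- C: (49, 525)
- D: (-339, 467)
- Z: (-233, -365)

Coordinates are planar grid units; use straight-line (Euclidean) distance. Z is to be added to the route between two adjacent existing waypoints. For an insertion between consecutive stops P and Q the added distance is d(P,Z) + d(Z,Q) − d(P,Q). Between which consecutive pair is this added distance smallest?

between B and C

Added distance for inserting Z between each consecutive pair:
A–B: 517.9
B–C: 465.1
C–D: 1380.0
Smallest added distance is 465.1, inserting between B and C.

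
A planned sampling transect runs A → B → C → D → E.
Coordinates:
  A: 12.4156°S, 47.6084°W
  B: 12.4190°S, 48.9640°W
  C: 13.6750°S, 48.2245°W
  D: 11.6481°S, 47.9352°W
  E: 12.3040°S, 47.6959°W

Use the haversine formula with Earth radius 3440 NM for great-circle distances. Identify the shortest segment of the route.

D–E

Leg distances:
A→B: 79.5 NM
B→C: 86.9 NM
C→D: 122.9 NM
D→E: 41.8 NM
The shortest leg is D–E at 41.8 NM.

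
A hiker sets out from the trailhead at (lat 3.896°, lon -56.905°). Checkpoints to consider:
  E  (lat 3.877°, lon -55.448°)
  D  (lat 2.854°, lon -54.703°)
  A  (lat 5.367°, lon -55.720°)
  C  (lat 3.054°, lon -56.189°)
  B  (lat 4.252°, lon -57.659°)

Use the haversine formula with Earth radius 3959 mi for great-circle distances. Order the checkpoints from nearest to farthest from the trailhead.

B, C, E, A, D

Computing each great-circle distance from (lat 3.896°, lon -56.905°):
B (lat 4.252°, lon -57.659°): 57.5 mi
C (lat 3.054°, lon -56.189°): 76.3 mi
E (lat 3.877°, lon -55.448°): 100.5 mi
A (lat 5.367°, lon -55.720°): 130.4 mi
D (lat 2.854°, lon -54.703°): 168.1 mi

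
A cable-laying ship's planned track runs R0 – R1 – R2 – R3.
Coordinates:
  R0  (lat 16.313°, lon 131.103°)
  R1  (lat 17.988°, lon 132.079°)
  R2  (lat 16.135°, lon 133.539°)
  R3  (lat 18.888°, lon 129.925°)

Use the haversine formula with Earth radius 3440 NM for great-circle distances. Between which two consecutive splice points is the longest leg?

R2–R3

Leg distances:
R0→R1: 115.1 NM
R1→R2: 139.3 NM
R2→R3: 264.8 NM
The longest leg is R2–R3 at 264.8 NM.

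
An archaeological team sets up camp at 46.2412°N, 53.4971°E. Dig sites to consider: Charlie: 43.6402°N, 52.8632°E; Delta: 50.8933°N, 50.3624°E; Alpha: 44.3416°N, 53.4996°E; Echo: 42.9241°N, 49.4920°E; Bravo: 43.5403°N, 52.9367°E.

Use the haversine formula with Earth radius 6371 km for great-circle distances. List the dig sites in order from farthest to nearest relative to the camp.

Delta, Echo, Bravo, Charlie, Alpha

Computing each great-circle distance from 46.2412°N, 53.4971°E:
Delta 50.8933°N, 50.3624°E: 566.3 km
Echo 42.9241°N, 49.4920°E: 486.3 km
Bravo 43.5403°N, 52.9367°E: 303.6 km
Charlie 43.6402°N, 52.8632°E: 293.5 km
Alpha 44.3416°N, 53.4996°E: 211.2 km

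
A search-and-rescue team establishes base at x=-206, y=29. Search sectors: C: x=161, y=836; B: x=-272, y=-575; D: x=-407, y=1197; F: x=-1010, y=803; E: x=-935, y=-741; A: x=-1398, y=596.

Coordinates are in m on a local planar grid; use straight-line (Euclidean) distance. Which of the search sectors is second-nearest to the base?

Distances from the base (x=-206, y=29):
B: 607.6 m
C: 886.5 m
E: 1060.3 m
F: 1116.0 m
D: 1185.2 m
A: 1320.0 m
The second-nearest is C at 886.5 m.

C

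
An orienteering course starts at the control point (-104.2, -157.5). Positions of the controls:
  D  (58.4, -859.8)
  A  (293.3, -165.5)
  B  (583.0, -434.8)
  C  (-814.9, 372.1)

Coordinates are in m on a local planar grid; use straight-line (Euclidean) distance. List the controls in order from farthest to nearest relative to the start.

C, B, D, A

Computing each straight-line distance from (-104.2, -157.5):
C (-814.9, 372.1): 886.3 m
B (583.0, -434.8): 741.0 m
D (58.4, -859.8): 720.9 m
A (293.3, -165.5): 397.6 m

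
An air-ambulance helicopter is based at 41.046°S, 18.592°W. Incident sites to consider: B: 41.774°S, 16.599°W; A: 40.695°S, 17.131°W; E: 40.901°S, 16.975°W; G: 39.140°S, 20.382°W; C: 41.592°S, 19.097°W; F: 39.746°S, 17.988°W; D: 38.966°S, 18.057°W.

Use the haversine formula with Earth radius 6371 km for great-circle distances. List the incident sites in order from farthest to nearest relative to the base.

Distance from the base at 41.046°S, 18.592°W to each:
G 39.140°S, 20.382°W: 260.9 km
D 38.966°S, 18.057°W: 235.7 km
B 41.774°S, 16.599°W: 184.9 km
F 39.746°S, 17.988°W: 153.3 km
E 40.901°S, 16.975°W: 136.7 km
A 40.695°S, 17.131°W: 128.9 km
C 41.592°S, 19.097°W: 73.9 km

G, D, B, F, E, A, C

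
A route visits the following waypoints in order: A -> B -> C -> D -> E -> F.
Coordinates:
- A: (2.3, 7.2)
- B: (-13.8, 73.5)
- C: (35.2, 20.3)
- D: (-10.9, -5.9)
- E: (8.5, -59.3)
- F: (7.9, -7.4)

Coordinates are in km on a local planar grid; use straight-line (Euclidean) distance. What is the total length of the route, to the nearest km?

Leg distances:
A→B: 68.2 km  (cumulative 68.2 km)
B→C: 72.3 km  (cumulative 140.6 km)
C→D: 53.0 km  (cumulative 193.6 km)
D→E: 56.8 km  (cumulative 250.4 km)
E→F: 51.9 km  (cumulative 302.3 km)
Total route length ≈ 302 km.

302 km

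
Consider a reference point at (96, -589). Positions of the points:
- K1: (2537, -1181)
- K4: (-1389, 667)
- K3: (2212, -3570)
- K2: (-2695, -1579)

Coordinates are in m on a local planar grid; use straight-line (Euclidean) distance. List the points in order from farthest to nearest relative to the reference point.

K3, K2, K1, K4

Distances from the reference point:
K3 (2212, -3570): 3655.7 m
K2 (-2695, -1579): 2961.4 m
K1 (2537, -1181): 2511.8 m
K4 (-1389, 667): 1944.9 m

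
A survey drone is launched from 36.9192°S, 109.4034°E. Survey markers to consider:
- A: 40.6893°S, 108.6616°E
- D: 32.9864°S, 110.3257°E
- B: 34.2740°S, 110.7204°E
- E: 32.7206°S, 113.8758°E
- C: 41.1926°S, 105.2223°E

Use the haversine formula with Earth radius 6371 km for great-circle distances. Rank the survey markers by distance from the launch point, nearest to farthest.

B, A, D, C, E

Distances from the launch point:
B 34.2740°S, 110.7204°E: 317.3 km
A 40.6893°S, 108.6616°E: 424.1 km
D 32.9864°S, 110.3257°E: 445.3 km
C 41.1926°S, 105.2223°E: 596.6 km
E 32.7206°S, 113.8758°E: 620.0 km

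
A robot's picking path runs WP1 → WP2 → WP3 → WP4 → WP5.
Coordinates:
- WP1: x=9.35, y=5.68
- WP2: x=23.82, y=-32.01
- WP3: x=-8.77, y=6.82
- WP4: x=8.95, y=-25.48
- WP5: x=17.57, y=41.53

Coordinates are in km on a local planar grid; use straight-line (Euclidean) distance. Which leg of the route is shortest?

Leg distances:
WP1→WP2: 40.4 km
WP2→WP3: 50.7 km
WP3→WP4: 36.8 km
WP4→WP5: 67.6 km
The shortest leg is WP3–WP4 at 36.8 km.

WP3–WP4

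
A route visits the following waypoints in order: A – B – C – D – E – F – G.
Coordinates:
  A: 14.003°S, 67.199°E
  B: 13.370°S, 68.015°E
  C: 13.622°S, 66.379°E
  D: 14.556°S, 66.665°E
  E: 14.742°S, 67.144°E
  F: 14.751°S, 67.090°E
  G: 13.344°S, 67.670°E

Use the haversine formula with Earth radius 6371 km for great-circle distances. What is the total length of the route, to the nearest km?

630 km

Leg distances:
A→B: 112.8 km  (cumulative 112.8 km)
B→C: 179.1 km  (cumulative 291.9 km)
C→D: 108.3 km  (cumulative 400.2 km)
D→E: 55.5 km  (cumulative 455.8 km)
E→F: 5.9 km  (cumulative 461.7 km)
F→G: 168.5 km  (cumulative 630.2 km)
Total route length ≈ 630 km.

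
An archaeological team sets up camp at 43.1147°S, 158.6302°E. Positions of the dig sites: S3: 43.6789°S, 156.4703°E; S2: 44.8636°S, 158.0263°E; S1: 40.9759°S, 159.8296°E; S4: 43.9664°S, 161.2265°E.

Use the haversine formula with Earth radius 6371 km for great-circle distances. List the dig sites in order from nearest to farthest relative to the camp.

Distance from the camp at 43.1147°S, 158.6302°E to each:
S3 43.6789°S, 156.4703°E: 185.4 km
S2 44.8636°S, 158.0263°E: 200.4 km
S4 43.9664°S, 161.2265°E: 229.7 km
S1 40.9759°S, 159.8296°E: 257.6 km

S3, S2, S4, S1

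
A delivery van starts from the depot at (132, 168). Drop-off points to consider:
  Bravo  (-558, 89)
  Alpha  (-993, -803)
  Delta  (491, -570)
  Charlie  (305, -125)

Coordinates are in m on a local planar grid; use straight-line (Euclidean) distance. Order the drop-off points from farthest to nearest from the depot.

Alpha, Delta, Bravo, Charlie

Distance from the depot at (132, 168) to each:
Alpha (-993, -803): 1486.1 m
Delta (491, -570): 820.7 m
Bravo (-558, 89): 694.5 m
Charlie (305, -125): 340.3 m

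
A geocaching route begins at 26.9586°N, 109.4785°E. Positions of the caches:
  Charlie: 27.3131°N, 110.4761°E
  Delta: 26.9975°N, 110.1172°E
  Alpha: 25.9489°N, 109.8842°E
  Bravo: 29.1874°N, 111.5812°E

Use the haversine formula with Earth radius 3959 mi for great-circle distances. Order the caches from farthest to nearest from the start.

Bravo, Alpha, Charlie, Delta

Distance from the start at 26.9586°N, 109.4785°E to each:
Bravo 29.1874°N, 111.5812°E: 200.4 mi
Alpha 25.9489°N, 109.8842°E: 74.1 mi
Charlie 27.3131°N, 110.4761°E: 66.1 mi
Delta 26.9975°N, 110.1172°E: 39.4 mi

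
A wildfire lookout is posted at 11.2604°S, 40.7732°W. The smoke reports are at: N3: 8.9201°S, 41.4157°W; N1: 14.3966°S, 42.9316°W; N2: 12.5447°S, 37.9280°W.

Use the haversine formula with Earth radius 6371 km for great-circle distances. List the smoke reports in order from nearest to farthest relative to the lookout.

N3, N2, N1

Computing each great-circle distance from 11.2604°S, 40.7732°W:
N3 8.9201°S, 41.4157°W: 269.6 km
N2 12.5447°S, 37.9280°W: 340.9 km
N1 14.3966°S, 42.9316°W: 419.9 km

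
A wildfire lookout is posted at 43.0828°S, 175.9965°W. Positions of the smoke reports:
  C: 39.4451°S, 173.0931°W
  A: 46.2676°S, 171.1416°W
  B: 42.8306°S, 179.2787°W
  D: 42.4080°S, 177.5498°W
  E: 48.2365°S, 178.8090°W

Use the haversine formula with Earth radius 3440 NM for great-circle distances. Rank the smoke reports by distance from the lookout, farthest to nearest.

E, A, C, B, D

Distance from the lookout at 43.0828°S, 175.9965°W to each:
E 48.2365°S, 178.8090°W: 331.1 NM
A 46.2676°S, 171.1416°W: 281.9 NM
C 39.4451°S, 173.0931°W: 254.7 NM
B 42.8306°S, 179.2787°W: 145.0 NM
D 42.4080°S, 177.5498°W: 79.6 NM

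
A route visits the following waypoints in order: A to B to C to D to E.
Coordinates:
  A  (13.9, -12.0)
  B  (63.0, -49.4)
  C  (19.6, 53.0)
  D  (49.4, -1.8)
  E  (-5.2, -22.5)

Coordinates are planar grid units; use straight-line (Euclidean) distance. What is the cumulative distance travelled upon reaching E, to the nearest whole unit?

Leg distances:
A→B: 61.7  (cumulative 61.7)
B→C: 111.2  (cumulative 172.9)
C→D: 62.4  (cumulative 235.3)
D→E: 58.4  (cumulative 293.7)
Cumulative distance at E ≈ 294.

294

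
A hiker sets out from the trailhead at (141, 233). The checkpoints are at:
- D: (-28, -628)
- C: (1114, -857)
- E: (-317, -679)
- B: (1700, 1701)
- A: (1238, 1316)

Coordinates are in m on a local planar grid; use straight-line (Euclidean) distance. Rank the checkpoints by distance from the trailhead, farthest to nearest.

B, A, C, E, D

Distance from the trailhead at (141, 233) to each:
B (1700, 1701): 2141.4 m
A (1238, 1316): 1541.5 m
C (1114, -857): 1461.1 m
E (-317, -679): 1020.5 m
D (-28, -628): 877.4 m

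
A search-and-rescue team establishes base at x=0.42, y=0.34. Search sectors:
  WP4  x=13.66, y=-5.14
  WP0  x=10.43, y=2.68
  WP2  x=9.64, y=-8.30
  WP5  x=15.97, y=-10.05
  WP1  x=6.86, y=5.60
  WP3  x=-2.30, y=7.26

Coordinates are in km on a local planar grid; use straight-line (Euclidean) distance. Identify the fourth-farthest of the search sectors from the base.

WP0

Distances from the base (x=0.42, y=0.34):
WP5: 18.7 km
WP4: 14.3 km
WP2: 12.6 km
WP0: 10.3 km
WP1: 8.3 km
WP3: 7.4 km
The fourth-farthest is WP0 at 10.3 km.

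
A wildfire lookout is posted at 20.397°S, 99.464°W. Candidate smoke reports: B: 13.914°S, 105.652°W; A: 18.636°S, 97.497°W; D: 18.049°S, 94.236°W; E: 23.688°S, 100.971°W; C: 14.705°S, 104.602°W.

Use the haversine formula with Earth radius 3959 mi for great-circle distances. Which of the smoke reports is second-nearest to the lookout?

E

Distances from the lookout (20.397°S, 99.464°W):
A: 176.7 mi
E: 247.0 mi
D: 377.7 mi
C: 518.8 mi
B: 606.1 mi
The second-nearest is E at 247.0 mi.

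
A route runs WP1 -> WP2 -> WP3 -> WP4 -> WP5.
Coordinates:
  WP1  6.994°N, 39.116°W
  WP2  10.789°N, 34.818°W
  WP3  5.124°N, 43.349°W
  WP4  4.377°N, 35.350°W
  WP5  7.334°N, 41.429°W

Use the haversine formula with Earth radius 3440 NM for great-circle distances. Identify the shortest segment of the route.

Leg distances:
WP1→WP2: 341.9 NM
WP2→WP3: 610.5 NM
WP3→WP4: 480.7 NM
WP4→WP5: 404.1 NM
The shortest leg is WP1–WP2 at 341.9 NM.

WP1–WP2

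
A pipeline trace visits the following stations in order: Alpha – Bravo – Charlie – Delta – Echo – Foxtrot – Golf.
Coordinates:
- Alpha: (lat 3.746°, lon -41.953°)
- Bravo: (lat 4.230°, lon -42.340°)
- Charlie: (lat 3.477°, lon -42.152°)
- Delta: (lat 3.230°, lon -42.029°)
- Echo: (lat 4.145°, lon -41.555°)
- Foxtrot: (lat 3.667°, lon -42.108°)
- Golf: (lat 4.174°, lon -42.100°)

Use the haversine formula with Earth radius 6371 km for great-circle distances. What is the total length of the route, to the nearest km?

Leg distances:
Alpha→Bravo: 68.8 km  (cumulative 68.8 km)
Bravo→Charlie: 86.3 km  (cumulative 155.1 km)
Charlie→Delta: 30.7 km  (cumulative 185.8 km)
Delta→Echo: 114.5 km  (cumulative 300.3 km)
Echo→Foxtrot: 81.2 km  (cumulative 381.5 km)
Foxtrot→Golf: 56.4 km  (cumulative 437.9 km)
Total route length ≈ 438 km.

438 km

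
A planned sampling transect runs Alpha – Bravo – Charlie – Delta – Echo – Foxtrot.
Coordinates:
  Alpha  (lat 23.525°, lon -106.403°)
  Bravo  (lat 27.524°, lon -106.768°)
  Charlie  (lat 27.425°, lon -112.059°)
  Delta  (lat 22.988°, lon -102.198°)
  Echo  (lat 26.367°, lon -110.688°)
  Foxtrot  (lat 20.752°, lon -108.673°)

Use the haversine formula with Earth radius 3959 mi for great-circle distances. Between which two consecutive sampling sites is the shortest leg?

Leg distances:
Alpha→Bravo: 277.3 mi
Bravo→Charlie: 324.4 mi
Charlie→Delta: 688.2 mi
Delta→Echo: 581.8 mi
Echo→Foxtrot: 408.4 mi
The shortest leg is Alpha–Bravo at 277.3 mi.

Alpha–Bravo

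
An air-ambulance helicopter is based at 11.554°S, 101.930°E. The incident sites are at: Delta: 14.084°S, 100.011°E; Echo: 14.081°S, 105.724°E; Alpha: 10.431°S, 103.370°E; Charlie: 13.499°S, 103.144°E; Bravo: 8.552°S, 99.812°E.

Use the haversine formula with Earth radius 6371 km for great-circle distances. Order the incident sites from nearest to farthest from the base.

Distance from the base at 11.554°S, 101.930°E to each:
Alpha 10.431°S, 103.370°E: 200.7 km
Charlie 13.499°S, 103.144°E: 253.3 km
Delta 14.084°S, 100.011°E: 349.9 km
Bravo 8.552°S, 99.812°E: 406.4 km
Echo 14.081°S, 105.724°E: 498.1 km

Alpha, Charlie, Delta, Bravo, Echo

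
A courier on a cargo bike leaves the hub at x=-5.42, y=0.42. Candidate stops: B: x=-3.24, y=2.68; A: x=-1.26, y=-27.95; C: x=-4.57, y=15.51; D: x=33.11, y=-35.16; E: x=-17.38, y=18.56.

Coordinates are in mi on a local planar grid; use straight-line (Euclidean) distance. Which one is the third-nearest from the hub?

E

Distances from the hub (x=-5.42, y=0.42):
B: 3.1 mi
C: 15.1 mi
E: 21.7 mi
A: 28.7 mi
D: 52.4 mi
The third-nearest is E at 21.7 mi.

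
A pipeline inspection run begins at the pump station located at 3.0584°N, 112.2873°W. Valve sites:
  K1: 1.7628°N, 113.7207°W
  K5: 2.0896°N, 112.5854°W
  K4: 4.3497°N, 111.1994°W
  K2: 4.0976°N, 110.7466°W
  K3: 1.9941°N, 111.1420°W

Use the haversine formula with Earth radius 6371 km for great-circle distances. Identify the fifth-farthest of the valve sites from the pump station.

Distances from the pump station (3.0584°N, 112.2873°W):
K1: 214.7 km
K2: 206.4 km
K4: 187.6 km
K3: 173.8 km
K5: 112.7 km
The fifth-farthest is K5 at 112.7 km.

K5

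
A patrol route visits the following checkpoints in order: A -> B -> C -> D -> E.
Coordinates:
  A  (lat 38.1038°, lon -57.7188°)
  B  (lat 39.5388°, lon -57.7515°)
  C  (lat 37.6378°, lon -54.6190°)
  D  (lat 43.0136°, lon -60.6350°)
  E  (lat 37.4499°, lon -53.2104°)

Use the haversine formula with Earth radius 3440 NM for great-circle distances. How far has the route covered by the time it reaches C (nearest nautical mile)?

272 NM

Leg distances:
A→B: 86.2 NM  (cumulative 86.2 NM)
B→C: 186.1 NM  (cumulative 272.3 NM)
Cumulative distance at C ≈ 272 NM.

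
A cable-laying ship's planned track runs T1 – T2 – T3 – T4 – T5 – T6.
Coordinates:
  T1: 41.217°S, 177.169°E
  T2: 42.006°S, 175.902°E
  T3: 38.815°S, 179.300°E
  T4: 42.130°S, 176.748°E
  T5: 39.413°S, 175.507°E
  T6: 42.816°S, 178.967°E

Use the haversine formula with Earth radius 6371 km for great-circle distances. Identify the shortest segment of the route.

Leg distances:
T1→T2: 137.1 km
T2→T3: 456.7 km
T3→T4: 427.1 km
T4→T5: 319.7 km
T5→T6: 476.6 km
The shortest leg is T1–T2 at 137.1 km.

T1–T2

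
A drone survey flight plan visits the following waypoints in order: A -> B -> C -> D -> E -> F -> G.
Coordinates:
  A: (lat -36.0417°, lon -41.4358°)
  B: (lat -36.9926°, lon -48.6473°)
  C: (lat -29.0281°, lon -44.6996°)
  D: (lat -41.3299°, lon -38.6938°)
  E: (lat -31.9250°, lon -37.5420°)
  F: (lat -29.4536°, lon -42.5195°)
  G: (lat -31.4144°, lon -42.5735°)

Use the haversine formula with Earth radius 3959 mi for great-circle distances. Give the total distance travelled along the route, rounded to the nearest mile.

3046 mi

Leg distances:
A→B: 405.7 mi  (cumulative 405.7 mi)
B→C: 595.8 mi  (cumulative 1001.5 mi)
C→D: 914.6 mi  (cumulative 1916.1 mi)
D→E: 653.0 mi  (cumulative 2569.1 mi)
E→F: 341.5 mi  (cumulative 2910.5 mi)
F→G: 135.5 mi  (cumulative 3046.1 mi)
Total route length ≈ 3046 mi.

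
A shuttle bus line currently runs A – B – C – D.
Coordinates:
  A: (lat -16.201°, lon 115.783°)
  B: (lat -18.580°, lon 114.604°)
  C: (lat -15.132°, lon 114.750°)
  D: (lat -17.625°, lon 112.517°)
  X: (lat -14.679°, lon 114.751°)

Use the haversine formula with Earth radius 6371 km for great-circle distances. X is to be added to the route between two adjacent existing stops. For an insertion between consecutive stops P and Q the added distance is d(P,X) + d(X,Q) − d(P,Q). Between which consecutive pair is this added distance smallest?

between C and D

Added distance for inserting X between each consecutive pair:
A–B: 343.6 km
B–C: 100.7 km
C–D: 90.1 km
Smallest added distance is 90.1 km, inserting between C and D.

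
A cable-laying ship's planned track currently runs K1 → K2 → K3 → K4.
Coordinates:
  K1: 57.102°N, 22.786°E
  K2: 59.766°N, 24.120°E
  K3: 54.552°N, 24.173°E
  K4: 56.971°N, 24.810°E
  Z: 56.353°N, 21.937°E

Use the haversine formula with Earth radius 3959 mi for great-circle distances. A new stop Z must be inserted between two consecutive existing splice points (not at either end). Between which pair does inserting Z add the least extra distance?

Added distance for inserting Z between each consecutive pair:
K1–K2: 119.6 mi
K2–K3: 40.8 mi
K3–K4: 100.4 mi
Smallest added distance is 40.8 mi, inserting between K2 and K3.

between K2 and K3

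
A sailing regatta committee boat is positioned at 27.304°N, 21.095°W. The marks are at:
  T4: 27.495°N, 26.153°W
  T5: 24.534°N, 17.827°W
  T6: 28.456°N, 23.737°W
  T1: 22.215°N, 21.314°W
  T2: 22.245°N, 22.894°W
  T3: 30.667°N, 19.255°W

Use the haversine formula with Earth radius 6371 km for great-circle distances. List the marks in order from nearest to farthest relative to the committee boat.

T6, T3, T5, T4, T1, T2

Computing each great-circle distance from 27.304°N, 21.095°W:
T6 28.456°N, 23.737°W: 289.5 km
T3 30.667°N, 19.255°W: 414.5 km
T5 24.534°N, 17.827°W: 449.1 km
T4 27.495°N, 26.153°W: 499.7 km
T1 22.215°N, 21.314°W: 566.3 km
T2 22.245°N, 22.894°W: 591.1 km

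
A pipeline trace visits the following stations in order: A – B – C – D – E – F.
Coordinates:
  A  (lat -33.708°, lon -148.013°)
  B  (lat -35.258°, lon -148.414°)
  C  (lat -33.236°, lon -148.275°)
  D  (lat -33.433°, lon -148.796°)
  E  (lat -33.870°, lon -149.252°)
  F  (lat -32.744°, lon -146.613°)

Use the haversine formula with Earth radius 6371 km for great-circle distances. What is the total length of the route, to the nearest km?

794 km

Leg distances:
A→B: 176.2 km  (cumulative 176.2 km)
B→C: 225.2 km  (cumulative 401.4 km)
C→D: 53.1 km  (cumulative 454.6 km)
D→E: 64.4 km  (cumulative 518.9 km)
E→F: 275.3 km  (cumulative 794.3 km)
Total route length ≈ 794 km.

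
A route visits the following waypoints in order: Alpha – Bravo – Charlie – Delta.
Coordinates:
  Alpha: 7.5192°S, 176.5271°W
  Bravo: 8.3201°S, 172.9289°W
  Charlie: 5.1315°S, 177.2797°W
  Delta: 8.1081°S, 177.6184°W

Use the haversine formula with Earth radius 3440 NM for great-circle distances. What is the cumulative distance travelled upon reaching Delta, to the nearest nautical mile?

Leg distances:
Alpha→Bravo: 219.3 NM  (cumulative 219.3 NM)
Bravo→Charlie: 322.4 NM  (cumulative 541.7 NM)
Charlie→Delta: 179.9 NM  (cumulative 721.5 NM)
Cumulative distance at Delta ≈ 722 NM.

722 NM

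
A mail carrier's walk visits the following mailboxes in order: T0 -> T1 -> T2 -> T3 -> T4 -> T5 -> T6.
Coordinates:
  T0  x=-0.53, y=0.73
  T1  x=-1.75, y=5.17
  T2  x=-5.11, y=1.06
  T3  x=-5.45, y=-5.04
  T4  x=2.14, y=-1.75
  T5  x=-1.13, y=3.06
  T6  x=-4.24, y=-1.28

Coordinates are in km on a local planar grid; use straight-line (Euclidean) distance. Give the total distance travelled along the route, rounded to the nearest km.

35 km

Leg distances:
T0→T1: 4.6 km  (cumulative 4.6 km)
T1→T2: 5.3 km  (cumulative 9.9 km)
T2→T3: 6.1 km  (cumulative 16.0 km)
T3→T4: 8.3 km  (cumulative 24.3 km)
T4→T5: 5.8 km  (cumulative 30.1 km)
T5→T6: 5.3 km  (cumulative 35.5 km)
Total route length ≈ 35 km.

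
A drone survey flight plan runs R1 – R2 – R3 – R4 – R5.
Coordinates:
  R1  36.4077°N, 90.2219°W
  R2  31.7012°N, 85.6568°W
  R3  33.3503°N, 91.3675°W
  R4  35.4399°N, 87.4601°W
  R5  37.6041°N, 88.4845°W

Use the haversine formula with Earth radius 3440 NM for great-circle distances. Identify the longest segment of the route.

Leg distances:
R1→R2: 362.4 NM
R2→R3: 305.5 NM
R3→R4: 230.6 NM
R4→R5: 139.0 NM
The longest leg is R1–R2 at 362.4 NM.

R1–R2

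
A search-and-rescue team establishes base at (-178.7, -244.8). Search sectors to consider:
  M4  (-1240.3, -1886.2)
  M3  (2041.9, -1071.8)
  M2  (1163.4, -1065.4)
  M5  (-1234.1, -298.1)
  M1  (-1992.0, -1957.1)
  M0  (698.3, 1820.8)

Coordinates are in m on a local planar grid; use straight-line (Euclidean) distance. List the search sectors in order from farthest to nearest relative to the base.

Computing each straight-line distance from (-178.7, -244.8):
M1 (-1992.0, -1957.1): 2494.0 m
M3 (2041.9, -1071.8): 2369.6 m
M0 (698.3, 1820.8): 2244.1 m
M4 (-1240.3, -1886.2): 1954.8 m
M2 (1163.4, -1065.4): 1573.1 m
M5 (-1234.1, -298.1): 1056.7 m

M1, M3, M0, M4, M2, M5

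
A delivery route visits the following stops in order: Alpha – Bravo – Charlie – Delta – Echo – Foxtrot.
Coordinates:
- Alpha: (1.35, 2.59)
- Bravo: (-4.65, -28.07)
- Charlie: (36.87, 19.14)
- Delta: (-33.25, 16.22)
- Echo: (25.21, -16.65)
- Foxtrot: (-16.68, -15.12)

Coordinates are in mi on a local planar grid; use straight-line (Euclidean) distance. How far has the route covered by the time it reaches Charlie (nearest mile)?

Leg distances:
Alpha→Bravo: 31.2 mi  (cumulative 31.2 mi)
Bravo→Charlie: 62.9 mi  (cumulative 94.1 mi)
Cumulative distance at Charlie ≈ 94 mi.

94 mi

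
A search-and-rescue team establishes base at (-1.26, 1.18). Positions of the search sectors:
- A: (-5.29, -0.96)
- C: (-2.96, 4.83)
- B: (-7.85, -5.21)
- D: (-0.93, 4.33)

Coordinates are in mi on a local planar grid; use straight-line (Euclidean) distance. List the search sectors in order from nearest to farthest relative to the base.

D, C, A, B

Computing each straight-line distance from (-1.26, 1.18):
D (-0.93, 4.33): 3.2 mi
C (-2.96, 4.83): 4.0 mi
A (-5.29, -0.96): 4.6 mi
B (-7.85, -5.21): 9.2 mi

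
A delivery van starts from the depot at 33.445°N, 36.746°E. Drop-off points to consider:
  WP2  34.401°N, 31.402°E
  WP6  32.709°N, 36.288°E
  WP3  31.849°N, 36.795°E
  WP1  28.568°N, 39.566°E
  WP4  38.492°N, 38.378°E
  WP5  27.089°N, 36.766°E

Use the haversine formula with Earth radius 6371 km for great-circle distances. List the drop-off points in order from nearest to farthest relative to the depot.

Distances from the depot:
WP6 32.709°N, 36.288°E: 92.3 km
WP3 31.849°N, 36.795°E: 177.5 km
WP2 34.401°N, 31.402°E: 504.3 km
WP4 38.492°N, 38.378°E: 580.1 km
WP1 28.568°N, 39.566°E: 605.2 km
WP5 27.089°N, 36.766°E: 706.8 km

WP6, WP3, WP2, WP4, WP1, WP5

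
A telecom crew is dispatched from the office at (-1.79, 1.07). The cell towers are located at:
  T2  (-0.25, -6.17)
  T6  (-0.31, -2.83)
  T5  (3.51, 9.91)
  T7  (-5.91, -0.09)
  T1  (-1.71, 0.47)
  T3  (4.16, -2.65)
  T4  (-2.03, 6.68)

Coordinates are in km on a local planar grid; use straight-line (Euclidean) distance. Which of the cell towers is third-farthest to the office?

T3

Distances from the office ((-1.79, 1.07)):
T5: 10.3 km
T2: 7.4 km
T3: 7.0 km
T4: 5.6 km
T7: 4.3 km
T6: 4.2 km
T1: 0.6 km
The third-farthest is T3 at 7.0 km.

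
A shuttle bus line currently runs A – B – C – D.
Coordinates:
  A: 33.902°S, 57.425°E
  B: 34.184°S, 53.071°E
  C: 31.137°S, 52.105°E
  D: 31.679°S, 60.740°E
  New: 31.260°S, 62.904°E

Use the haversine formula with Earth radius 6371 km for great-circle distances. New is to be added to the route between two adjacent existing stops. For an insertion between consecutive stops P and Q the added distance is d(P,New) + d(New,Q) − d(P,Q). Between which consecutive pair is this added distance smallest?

between C and D

Added distance for inserting New between each consecutive pair:
A–B: 1164.1 km
B–C: 1651.3 km
C–D: 415.8 km
Smallest added distance is 415.8 km, inserting between C and D.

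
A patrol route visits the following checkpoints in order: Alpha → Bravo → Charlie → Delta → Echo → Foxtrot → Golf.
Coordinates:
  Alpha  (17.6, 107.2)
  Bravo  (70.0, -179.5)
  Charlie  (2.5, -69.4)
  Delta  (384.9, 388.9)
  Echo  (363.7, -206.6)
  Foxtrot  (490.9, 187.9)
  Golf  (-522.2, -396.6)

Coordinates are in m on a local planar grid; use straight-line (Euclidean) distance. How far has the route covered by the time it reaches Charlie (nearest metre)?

Leg distances:
Alpha→Bravo: 291.4 m  (cumulative 291.4 m)
Bravo→Charlie: 129.1 m  (cumulative 420.6 m)
Cumulative distance at Charlie ≈ 421 m.

421 m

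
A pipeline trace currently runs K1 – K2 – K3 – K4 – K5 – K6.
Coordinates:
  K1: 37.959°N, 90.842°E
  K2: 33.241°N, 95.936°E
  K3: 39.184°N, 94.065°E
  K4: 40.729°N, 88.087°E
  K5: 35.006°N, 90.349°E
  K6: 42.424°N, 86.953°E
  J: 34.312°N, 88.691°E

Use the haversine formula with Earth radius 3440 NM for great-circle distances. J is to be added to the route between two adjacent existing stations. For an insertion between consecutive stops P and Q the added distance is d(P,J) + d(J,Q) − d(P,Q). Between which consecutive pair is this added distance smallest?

Added distance for inserting J between each consecutive pair:
K1–K2: 232.9 NM
K2–K3: 389.3 NM
K3–K4: 486.3 NM
K4–K5: 118.3 NM
K5–K6: 112.9 NM
Smallest added distance is 112.9 NM, inserting between K5 and K6.

between K5 and K6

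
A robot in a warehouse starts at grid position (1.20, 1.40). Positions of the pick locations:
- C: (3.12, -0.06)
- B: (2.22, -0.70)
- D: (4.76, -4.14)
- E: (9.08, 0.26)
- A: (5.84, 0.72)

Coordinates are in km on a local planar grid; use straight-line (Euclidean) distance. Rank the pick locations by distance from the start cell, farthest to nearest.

E, D, A, C, B

Distances from the start cell:
E (9.08, 0.26): 8.0 km
D (4.76, -4.14): 6.6 km
A (5.84, 0.72): 4.7 km
C (3.12, -0.06): 2.4 km
B (2.22, -0.70): 2.3 km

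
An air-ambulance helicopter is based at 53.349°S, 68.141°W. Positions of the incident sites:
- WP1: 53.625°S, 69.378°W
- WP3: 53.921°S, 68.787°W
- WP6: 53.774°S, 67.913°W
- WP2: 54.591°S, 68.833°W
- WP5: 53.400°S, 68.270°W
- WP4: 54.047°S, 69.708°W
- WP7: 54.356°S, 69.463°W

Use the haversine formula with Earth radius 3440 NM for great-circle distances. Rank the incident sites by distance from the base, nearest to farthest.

WP5, WP6, WP3, WP1, WP4, WP7, WP2

Distance from the base at 53.349°S, 68.141°W to each:
WP5 53.400°S, 68.270°W: 5.5 NM
WP6 53.774°S, 67.913°W: 26.8 NM
WP3 53.921°S, 68.787°W: 41.3 NM
WP1 53.625°S, 69.378°W: 47.2 NM
WP4 54.047°S, 69.708°W: 69.7 NM
WP7 54.356°S, 69.463°W: 76.5 NM
WP2 54.591°S, 68.833°W: 78.5 NM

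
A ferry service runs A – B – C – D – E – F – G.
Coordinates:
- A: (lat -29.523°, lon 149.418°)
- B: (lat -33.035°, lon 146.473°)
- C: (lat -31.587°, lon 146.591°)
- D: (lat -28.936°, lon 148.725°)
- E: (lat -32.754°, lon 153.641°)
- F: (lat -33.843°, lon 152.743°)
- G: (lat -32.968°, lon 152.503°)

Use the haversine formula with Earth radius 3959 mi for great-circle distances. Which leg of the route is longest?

Leg distances:
A→B: 298.5 mi
B→C: 100.3 mi
C→D: 223.1 mi
D→E: 393.2 mi
E→F: 91.4 mi
F→G: 62.0 mi
The longest leg is D–E at 393.2 mi.

D–E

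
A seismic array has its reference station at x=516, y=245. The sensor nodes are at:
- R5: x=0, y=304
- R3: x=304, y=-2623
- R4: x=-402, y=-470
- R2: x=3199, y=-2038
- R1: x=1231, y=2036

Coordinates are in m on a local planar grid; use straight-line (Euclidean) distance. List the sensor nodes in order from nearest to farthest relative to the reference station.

R5, R4, R1, R3, R2

Distances from the reference station:
R5 x=0, y=304: 519.4 m
R4 x=-402, y=-470: 1163.6 m
R1 x=1231, y=2036: 1928.4 m
R3 x=304, y=-2623: 2875.8 m
R2 x=3199, y=-2038: 3522.9 m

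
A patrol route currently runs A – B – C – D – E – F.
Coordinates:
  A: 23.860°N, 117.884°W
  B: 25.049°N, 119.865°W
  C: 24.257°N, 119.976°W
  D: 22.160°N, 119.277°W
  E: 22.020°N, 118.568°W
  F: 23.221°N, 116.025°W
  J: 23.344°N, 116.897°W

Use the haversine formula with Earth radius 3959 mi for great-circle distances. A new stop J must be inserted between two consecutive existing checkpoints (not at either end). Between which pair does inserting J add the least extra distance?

Added distance for inserting J between each consecutive pair:
A–B: 143.8 mi
B–C: 370.5 mi
C–D: 225.4 mi
D–E: 266.3 mi
E–F: 14.2 mi
Smallest added distance is 14.2 mi, inserting between E and F.

between E and F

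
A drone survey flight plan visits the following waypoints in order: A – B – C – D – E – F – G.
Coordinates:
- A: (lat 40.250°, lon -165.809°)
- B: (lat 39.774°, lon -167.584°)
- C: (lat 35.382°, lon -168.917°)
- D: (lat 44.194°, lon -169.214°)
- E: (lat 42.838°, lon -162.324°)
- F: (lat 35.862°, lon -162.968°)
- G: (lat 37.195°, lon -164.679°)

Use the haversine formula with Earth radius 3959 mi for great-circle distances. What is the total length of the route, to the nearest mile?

Leg distances:
A→B: 99.5 mi  (cumulative 99.5 mi)
B→C: 312.1 mi  (cumulative 411.6 mi)
C→D: 609.1 mi  (cumulative 1020.7 mi)
D→E: 357.6 mi  (cumulative 1378.3 mi)
E→F: 483.2 mi  (cumulative 1861.6 mi)
F→G: 132.3 mi  (cumulative 1993.9 mi)
Total route length ≈ 1994 mi.

1994 mi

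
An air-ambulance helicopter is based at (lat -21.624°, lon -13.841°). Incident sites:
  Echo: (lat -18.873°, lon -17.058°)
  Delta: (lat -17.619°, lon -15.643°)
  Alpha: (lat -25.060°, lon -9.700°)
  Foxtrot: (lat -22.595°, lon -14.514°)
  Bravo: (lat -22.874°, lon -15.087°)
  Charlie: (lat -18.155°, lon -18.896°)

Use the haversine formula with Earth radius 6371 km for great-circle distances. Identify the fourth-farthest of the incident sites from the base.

Distances from the base ((lat -21.624°, lon -13.841°)):
Charlie: 654.2 km
Alpha: 569.8 km
Delta: 483.7 km
Echo: 454.1 km
Bravo: 189.1 km
Foxtrot: 128.3 km
The fourth-farthest is Echo at 454.1 km.

Echo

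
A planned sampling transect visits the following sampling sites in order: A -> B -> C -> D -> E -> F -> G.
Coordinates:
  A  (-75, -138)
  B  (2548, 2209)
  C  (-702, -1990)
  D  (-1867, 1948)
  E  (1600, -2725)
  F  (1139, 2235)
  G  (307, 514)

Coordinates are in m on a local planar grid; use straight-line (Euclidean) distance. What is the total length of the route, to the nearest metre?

Leg distances:
A→B: 3519.7 m  (cumulative 3519.7 m)
B→C: 5309.8 m  (cumulative 8829.5 m)
C→D: 4106.7 m  (cumulative 12936.3 m)
D→E: 5818.7 m  (cumulative 18754.9 m)
E→F: 4981.4 m  (cumulative 23736.3 m)
F→G: 1911.6 m  (cumulative 25647.9 m)
Total route length ≈ 25648 m.

25648 m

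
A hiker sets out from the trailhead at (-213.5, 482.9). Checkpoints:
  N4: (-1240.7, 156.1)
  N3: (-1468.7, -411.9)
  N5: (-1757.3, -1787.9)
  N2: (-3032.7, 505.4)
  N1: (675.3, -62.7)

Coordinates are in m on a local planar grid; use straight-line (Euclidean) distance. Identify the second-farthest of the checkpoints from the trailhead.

Distance to each, sorted:
N2: 2819.3 m
N5: 2745.9 m
N3: 1541.5 m
N4: 1077.9 m
N1: 1042.9 m
The second-farthest is N5 at 2745.9 m.

N5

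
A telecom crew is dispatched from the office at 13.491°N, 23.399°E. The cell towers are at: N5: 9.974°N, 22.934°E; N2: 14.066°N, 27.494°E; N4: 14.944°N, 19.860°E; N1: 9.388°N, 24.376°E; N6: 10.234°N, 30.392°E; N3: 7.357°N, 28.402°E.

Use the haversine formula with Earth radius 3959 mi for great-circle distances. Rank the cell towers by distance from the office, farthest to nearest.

Distances from the office:
N3 7.357°N, 28.402°E: 543.2 mi
N6 10.234°N, 30.392°E: 523.6 mi
N1 9.388°N, 24.376°E: 291.1 mi
N2 14.066°N, 27.494°E: 277.7 mi
N4 14.944°N, 19.860°E: 257.4 mi
N5 9.974°N, 22.934°E: 245.0 mi

N3, N6, N1, N2, N4, N5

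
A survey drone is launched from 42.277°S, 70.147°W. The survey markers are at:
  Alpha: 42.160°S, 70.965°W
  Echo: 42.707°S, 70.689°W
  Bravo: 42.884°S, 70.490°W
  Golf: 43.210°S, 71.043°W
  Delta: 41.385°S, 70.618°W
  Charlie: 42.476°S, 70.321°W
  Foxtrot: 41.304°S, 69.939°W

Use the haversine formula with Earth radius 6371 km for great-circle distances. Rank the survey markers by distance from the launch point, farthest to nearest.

Golf, Foxtrot, Delta, Bravo, Alpha, Echo, Charlie

Distances from the launch point:
Golf 43.210°S, 71.043°W: 126.9 km
Foxtrot 41.304°S, 69.939°W: 109.6 km
Delta 41.385°S, 70.618°W: 106.6 km
Bravo 42.884°S, 70.490°W: 73.1 km
Alpha 42.160°S, 70.965°W: 68.6 km
Echo 42.707°S, 70.689°W: 65.3 km
Charlie 42.476°S, 70.321°W: 26.3 km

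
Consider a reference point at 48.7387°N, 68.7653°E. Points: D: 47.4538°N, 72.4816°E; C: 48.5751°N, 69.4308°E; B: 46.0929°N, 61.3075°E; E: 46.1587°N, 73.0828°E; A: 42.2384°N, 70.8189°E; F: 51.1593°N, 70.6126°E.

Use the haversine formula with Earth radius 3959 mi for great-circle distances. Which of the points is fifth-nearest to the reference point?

Distance to each, sorted:
C: 32.4 mi
F: 186.3 mi
D: 193.1 mi
E: 269.1 mi
B: 393.5 mi
A: 460.0 mi
The fifth-nearest is B at 393.5 mi.

B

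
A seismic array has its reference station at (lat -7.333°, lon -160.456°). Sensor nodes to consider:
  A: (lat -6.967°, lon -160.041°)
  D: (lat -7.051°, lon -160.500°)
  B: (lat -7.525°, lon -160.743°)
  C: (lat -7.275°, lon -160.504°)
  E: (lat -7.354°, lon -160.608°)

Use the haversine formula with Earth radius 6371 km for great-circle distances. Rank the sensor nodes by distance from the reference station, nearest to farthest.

Computing each great-circle distance from (lat -7.333°, lon -160.456°):
C (lat -7.275°, lon -160.504°): 8.3 km
E (lat -7.354°, lon -160.608°): 16.9 km
D (lat -7.051°, lon -160.500°): 31.7 km
B (lat -7.525°, lon -160.743°): 38.2 km
A (lat -6.967°, lon -160.041°): 61.3 km

C, E, D, B, A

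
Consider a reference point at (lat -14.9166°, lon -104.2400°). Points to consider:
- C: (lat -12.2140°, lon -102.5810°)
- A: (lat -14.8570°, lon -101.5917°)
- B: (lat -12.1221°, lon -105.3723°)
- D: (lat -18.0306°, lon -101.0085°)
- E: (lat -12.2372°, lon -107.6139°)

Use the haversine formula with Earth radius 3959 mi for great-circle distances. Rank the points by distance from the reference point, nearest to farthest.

A, B, C, E, D

Distances from the reference point:
A (lat -14.8570°, lon -101.5917°): 176.9 mi
B (lat -12.1221°, lon -105.3723°): 207.5 mi
C (lat -12.2140°, lon -102.5810°): 217.5 mi
E (lat -12.2372°, lon -107.6139°): 292.6 mi
D (lat -18.0306°, lon -101.0085°): 303.5 mi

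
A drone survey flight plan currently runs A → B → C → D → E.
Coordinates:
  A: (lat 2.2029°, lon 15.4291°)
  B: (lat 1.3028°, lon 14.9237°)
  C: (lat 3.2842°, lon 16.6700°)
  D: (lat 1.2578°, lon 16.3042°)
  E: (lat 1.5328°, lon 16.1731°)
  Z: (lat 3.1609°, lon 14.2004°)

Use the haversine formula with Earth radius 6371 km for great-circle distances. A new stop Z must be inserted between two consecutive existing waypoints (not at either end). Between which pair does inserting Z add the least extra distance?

between B and C

Added distance for inserting Z between each consecutive pair:
A–B: 280.0 km
B–C: 202.6 km
C–D: 360.9 km
D–E: 565.7 km
Smallest added distance is 202.6 km, inserting between B and C.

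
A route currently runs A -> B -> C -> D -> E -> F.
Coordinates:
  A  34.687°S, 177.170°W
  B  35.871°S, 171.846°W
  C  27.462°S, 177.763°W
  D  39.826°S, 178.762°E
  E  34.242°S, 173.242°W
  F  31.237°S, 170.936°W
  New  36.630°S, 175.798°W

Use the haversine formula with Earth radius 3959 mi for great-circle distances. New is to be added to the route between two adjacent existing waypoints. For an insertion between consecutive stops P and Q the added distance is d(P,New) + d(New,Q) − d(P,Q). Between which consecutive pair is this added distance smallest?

Added distance for inserting New between each consecutive pair:
A–B: 69.9 mi
B–C: 193.3 mi
C–D: 135.2 mi
D–E: 2.0 mi
E–F: 437.0 mi
Smallest added distance is 2.0 mi, inserting between D and E.

between D and E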